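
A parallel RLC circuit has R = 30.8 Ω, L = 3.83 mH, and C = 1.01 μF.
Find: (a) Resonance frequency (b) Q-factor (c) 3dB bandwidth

Step 1 — Resonance: ω₀ = 1/√(LC) = 1/√(0.00383·1.01e-06) = 1.608e+04 rad/s.
Step 2 — f₀ = ω₀/(2π) = 2559 Hz.
Step 3 — Parallel Q: Q = R/(ω₀L) = 30.8/(1.608e+04·0.00383) = 0.5002.
Step 4 — Bandwidth: Δω = ω₀/Q = 3.215e+04 rad/s; BW = Δω/(2π) = 5116 Hz.

(a) f₀ = 2559 Hz  (b) Q = 0.5002  (c) BW = 5116 Hz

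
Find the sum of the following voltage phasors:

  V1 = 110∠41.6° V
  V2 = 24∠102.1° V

Step 1 — Convert each phasor to rectangular form:
  V1 = 110·(cos(41.6°) + j·sin(41.6°)) = 82.26 + j73.03 V
  V2 = 24·(cos(102.1°) + j·sin(102.1°)) = -5.031 + j23.47 V
Step 2 — Sum components: V_total = 77.23 + j96.5 V.
Step 3 — Convert to polar: |V_total| = 123.6 V, ∠V_total = 51.3°.

V_total = 123.6∠51.3° V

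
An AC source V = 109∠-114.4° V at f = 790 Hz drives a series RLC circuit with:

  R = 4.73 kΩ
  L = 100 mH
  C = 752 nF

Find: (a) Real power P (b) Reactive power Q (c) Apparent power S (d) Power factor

Step 1 — Angular frequency: ω = 2π·f = 2π·790 = 4964 rad/s.
Step 2 — Component impedances:
  R: Z = R = 4730 Ω
  L: Z = jωL = j·4964·0.1 = 0 + j496.4 Ω
  C: Z = 1/(jωC) = -j/(ω·C) = 0 - j267.9 Ω
Step 3 — Series combination: Z_total = R + L + C = 4730 + j228.5 Ω = 4736∠2.8° Ω.
Step 4 — Source phasor: V = 109∠-114.4° V = -45.03 - j99.26 V.
Step 5 — Current: I = V / Z = -0.01051 - j0.02048 A = 0.02302∠-117.2° A.
Step 6 — Complex power: S = V·I* = 2.506 + j0.121 VA.
Step 7 — Real power: P = Re(S) = 2.506 W.
Step 8 — Reactive power: Q = Im(S) = 0.121 VAR.
Step 9 — Apparent power: |S| = 2.509 VA.
Step 10 — Power factor: PF = P/|S| = 0.9988 (lagging).

(a) P = 2.506 W  (b) Q = 0.121 VAR  (c) S = 2.509 VA  (d) PF = 0.9988 (lagging)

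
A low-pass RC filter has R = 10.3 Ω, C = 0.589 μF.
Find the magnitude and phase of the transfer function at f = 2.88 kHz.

Step 1 — Angular frequency: ω = 2π·2880 = 1.81e+04 rad/s.
Step 2 — Transfer function: H(jω) = 1/(1 + jωRC).
Step 3 — Denominator: 1 + jωRC = 1 + j·1.81e+04·10.3·5.89e-07 = 1 + j0.1098.
Step 4 — H = 0.9881 - j0.1085.
Step 5 — Magnitude: |H| = 0.994 (-0.1 dB); phase: φ = -6.3°.

|H| = 0.994 (-0.1 dB), φ = -6.3°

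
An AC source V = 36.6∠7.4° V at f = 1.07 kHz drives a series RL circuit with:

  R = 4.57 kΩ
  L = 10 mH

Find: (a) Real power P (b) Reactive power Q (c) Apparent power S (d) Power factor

Step 1 — Angular frequency: ω = 2π·f = 2π·1070 = 6723 rad/s.
Step 2 — Component impedances:
  R: Z = R = 4570 Ω
  L: Z = jωL = j·6723·0.01 = 0 + j67.23 Ω
Step 3 — Series combination: Z_total = R + L = 4570 + j67.23 Ω = 4570∠0.8° Ω.
Step 4 — Source phasor: V = 36.6∠7.4° V = 36.3 + j4.714 V.
Step 5 — Current: I = V / Z = 0.007956 + j0.0009145 A = 0.008008∠6.6° A.
Step 6 — Complex power: S = V·I* = 0.2931 + j0.004311 VA.
Step 7 — Real power: P = Re(S) = 0.2931 W.
Step 8 — Reactive power: Q = Im(S) = 0.004311 VAR.
Step 9 — Apparent power: |S| = 0.2931 VA.
Step 10 — Power factor: PF = P/|S| = 0.9999 (lagging).

(a) P = 0.2931 W  (b) Q = 0.004311 VAR  (c) S = 0.2931 VA  (d) PF = 0.9999 (lagging)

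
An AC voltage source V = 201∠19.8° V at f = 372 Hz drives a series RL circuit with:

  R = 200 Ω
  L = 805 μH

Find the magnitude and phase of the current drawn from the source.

Step 1 — Angular frequency: ω = 2π·f = 2π·372 = 2337 rad/s.
Step 2 — Component impedances:
  R: Z = R = 200 Ω
  L: Z = jωL = j·2337·0.000805 = 0 + j1.882 Ω
Step 3 — Series combination: Z_total = R + L = 200 + j1.882 Ω = 200∠0.5° Ω.
Step 4 — Source phasor: V = 201∠19.8° V = 189.1 + j68.09 V.
Step 5 — Ohm's law: I = V / Z_total = (189.1 + j68.09) / (200 + j1.882) = 0.9487 + j0.3315 A.
Step 6 — Convert to polar: |I| = 1.005 A, ∠I = 19.3°.

I = 1.005∠19.3° A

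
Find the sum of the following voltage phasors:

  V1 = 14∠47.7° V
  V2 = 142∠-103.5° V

Step 1 — Convert each phasor to rectangular form:
  V1 = 14·(cos(47.7°) + j·sin(47.7°)) = 9.422 + j10.35 V
  V2 = 142·(cos(-103.5°) + j·sin(-103.5°)) = -33.15 - j138.1 V
Step 2 — Sum components: V_total = -23.73 - j127.7 V.
Step 3 — Convert to polar: |V_total| = 129.9 V, ∠V_total = -100.5°.

V_total = 129.9∠-100.5° V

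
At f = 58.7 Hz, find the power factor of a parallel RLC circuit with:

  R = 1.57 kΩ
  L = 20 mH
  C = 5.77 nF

Step 1 — Angular frequency: ω = 2π·f = 2π·58.7 = 368.8 rad/s.
Step 2 — Component impedances:
  R: Z = R = 1570 Ω
  L: Z = jωL = j·368.8·0.02 = 0 + j7.376 Ω
  C: Z = 1/(jωC) = -j/(ω·C) = 0 - j4.699e+05 Ω
Step 3 — Parallel combination: 1/Z_total = 1/R + 1/L + 1/C; Z_total = 0.03466 + j7.376 Ω = 7.376∠89.7° Ω.
Step 4 — Power factor: PF = cos(φ) = Re(Z)/|Z| = 0.034658/7.3765 = 0.004698.
Step 5 — Type: Im(Z) = 7.376 ⇒ lagging (phase φ = 89.7°).

PF = 0.004698 (lagging, φ = 89.7°)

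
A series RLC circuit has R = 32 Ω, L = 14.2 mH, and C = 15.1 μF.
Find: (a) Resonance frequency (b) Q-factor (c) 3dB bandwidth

Step 1 — Resonance: ω₀ = 1/√(LC) = 1/√(0.0142·1.51e-05) = 2160 rad/s.
Step 2 — f₀ = ω₀/(2π) = 343.7 Hz.
Step 3 — Series Q: Q = ω₀L/R = 2160·0.0142/32 = 0.9583.
Step 4 — Bandwidth: Δω = ω₀/Q = 2254 rad/s; BW = Δω/(2π) = 358.7 Hz.

(a) f₀ = 343.7 Hz  (b) Q = 0.9583  (c) BW = 358.7 Hz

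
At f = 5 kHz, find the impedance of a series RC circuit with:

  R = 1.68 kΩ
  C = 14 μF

Step 1 — Angular frequency: ω = 2π·f = 2π·5000 = 3.142e+04 rad/s.
Step 2 — Component impedances:
  R: Z = R = 1680 Ω
  C: Z = 1/(jωC) = -j/(ω·C) = 0 - j2.274 Ω
Step 3 — Series combination: Z_total = R + C = 1680 - j2.274 Ω = 1680∠-0.1° Ω.

Z = 1680 - j2.274 Ω = 1680∠-0.1° Ω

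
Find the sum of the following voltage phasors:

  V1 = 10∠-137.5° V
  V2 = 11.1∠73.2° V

Step 1 — Convert each phasor to rectangular form:
  V1 = 10·(cos(-137.5°) + j·sin(-137.5°)) = -7.373 - j6.756 V
  V2 = 11.1·(cos(73.2°) + j·sin(73.2°)) = 3.208 + j10.63 V
Step 2 — Sum components: V_total = -4.165 + j3.87 V.
Step 3 — Convert to polar: |V_total| = 5.685 V, ∠V_total = 137.1°.

V_total = 5.685∠137.1° V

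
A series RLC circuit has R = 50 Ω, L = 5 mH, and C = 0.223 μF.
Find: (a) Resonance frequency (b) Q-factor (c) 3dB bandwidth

Step 1 — Resonance condition Im(Z)=0 gives ω₀ = 1/√(LC).
Step 2 — ω₀ = 1/√(0.005·2.23e-07) = 2.995e+04 rad/s.
Step 3 — f₀ = ω₀/(2π) = 4766 Hz.
Step 4 — Series Q: Q = ω₀L/R = 2.995e+04·0.005/50 = 2.995.
Step 5 — 3dB bandwidth: Δω = ω₀/Q = 1e+04 rad/s; BW = Δω/(2π) = 1592 Hz.

(a) f₀ = 4766 Hz  (b) Q = 2.995  (c) BW = 1592 Hz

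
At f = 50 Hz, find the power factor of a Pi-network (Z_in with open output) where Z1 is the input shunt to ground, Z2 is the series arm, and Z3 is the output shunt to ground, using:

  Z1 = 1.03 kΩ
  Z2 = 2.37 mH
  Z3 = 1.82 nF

Step 1 — Angular frequency: ω = 2π·f = 2π·50 = 314.2 rad/s.
Step 2 — Component impedances:
  Z1: Z = R = 1030 Ω
  Z2: Z = jωL = j·314.2·0.00237 = 0 + j0.7446 Ω
  Z3: Z = 1/(jωC) = -j/(ω·C) = 0 - j1.749e+06 Ω
Step 3 — With open output, the series arm Z2 and the output shunt Z3 appear in series to ground: Z2 + Z3 = 0 - j1.749e+06 Ω.
Step 4 — Parallel with input shunt Z1: Z_in = Z1 || (Z2 + Z3) = 1030 - j0.6066 Ω = 1030∠-0.0° Ω.
Step 5 — Power factor: PF = cos(φ) = Re(Z)/|Z| = 1030/1030 = 1.
Step 6 — Type: Im(Z) = -0.6066 ⇒ leading (phase φ = -0.0°).

PF = 1 (leading, φ = -0.0°)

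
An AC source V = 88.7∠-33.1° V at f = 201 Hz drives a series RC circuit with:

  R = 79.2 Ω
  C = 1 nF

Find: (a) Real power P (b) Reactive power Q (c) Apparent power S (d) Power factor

Step 1 — Angular frequency: ω = 2π·f = 2π·201 = 1263 rad/s.
Step 2 — Component impedances:
  R: Z = R = 79.2 Ω
  C: Z = 1/(jωC) = -j/(ω·C) = 0 - j7.918e+05 Ω
Step 3 — Series combination: Z_total = R + C = 79.2 - j7.918e+05 Ω = 7.918e+05∠-90.0° Ω.
Step 4 — Source phasor: V = 88.7∠-33.1° V = 74.31 - j48.44 V.
Step 5 — Current: I = V / Z = 6.118e-05 + j9.384e-05 A = 0.000112∠56.9° A.
Step 6 — Complex power: S = V·I* = 9.939e-07 - j0.009936 VA.
Step 7 — Real power: P = Re(S) = 9.939e-07 W.
Step 8 — Reactive power: Q = Im(S) = -0.009936 VAR.
Step 9 — Apparent power: |S| = 0.009936 VA.
Step 10 — Power factor: PF = P/|S| = 0.0001 (leading).

(a) P = 9.939e-07 W  (b) Q = -0.009936 VAR  (c) S = 0.009936 VA  (d) PF = 0.0001 (leading)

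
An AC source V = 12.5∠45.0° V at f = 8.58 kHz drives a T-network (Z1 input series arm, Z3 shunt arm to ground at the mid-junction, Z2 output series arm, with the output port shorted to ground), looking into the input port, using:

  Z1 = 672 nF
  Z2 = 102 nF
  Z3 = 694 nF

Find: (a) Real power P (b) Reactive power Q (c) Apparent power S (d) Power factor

Step 1 — Angular frequency: ω = 2π·f = 2π·8580 = 5.391e+04 rad/s.
Step 2 — Component impedances:
  Z1: Z = 1/(jωC) = -j/(ω·C) = 0 - j27.6 Ω
  Z2: Z = 1/(jωC) = -j/(ω·C) = 0 - j181.9 Ω
  Z3: Z = 1/(jωC) = -j/(ω·C) = 0 - j26.73 Ω
Step 3 — With the output port shorted to ground, the output series arm Z2 runs from the junction to ground; the shunt arm Z3 also runs from the junction to ground. They appear in parallel: Z3 || Z2 = 0 - j23.3 Ω.
Step 4 — Series with input arm Z1: Z_in = Z1 + (Z3 || Z2) = 0 - j50.91 Ω = 50.91∠-90.0° Ω.
Step 5 — Source phasor: V = 12.5∠45.0° V = 8.839 + j8.839 V.
Step 6 — Current: I = V / Z = -0.1736 + j0.1736 A = 0.2455∠135.0° A.
Step 7 — Complex power: S = V·I* = 0 - j3.069 VA.
Step 8 — Real power: P = Re(S) = 0 W.
Step 9 — Reactive power: Q = Im(S) = -3.069 VAR.
Step 10 — Apparent power: |S| = 3.069 VA.
Step 11 — Power factor: PF = P/|S| = 0 (leading).

(a) P = 0 W  (b) Q = -3.069 VAR  (c) S = 3.069 VA  (d) PF = 0 (leading)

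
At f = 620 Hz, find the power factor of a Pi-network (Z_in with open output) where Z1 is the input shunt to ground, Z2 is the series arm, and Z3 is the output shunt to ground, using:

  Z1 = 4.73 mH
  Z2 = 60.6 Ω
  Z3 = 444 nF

Step 1 — Angular frequency: ω = 2π·f = 2π·620 = 3896 rad/s.
Step 2 — Component impedances:
  Z1: Z = jωL = j·3896·0.00473 = 0 + j18.43 Ω
  Z2: Z = R = 60.6 Ω
  Z3: Z = 1/(jωC) = -j/(ω·C) = 0 - j578.2 Ω
Step 3 — With open output, the series arm Z2 and the output shunt Z3 appear in series to ground: Z2 + Z3 = 60.6 - j578.2 Ω.
Step 4 — Parallel with input shunt Z1: Z_in = Z1 || (Z2 + Z3) = 0.06491 + j19.03 Ω = 19.03∠89.8° Ω.
Step 5 — Power factor: PF = cos(φ) = Re(Z)/|Z| = 0.064911/19.026 = 0.003412.
Step 6 — Type: Im(Z) = 19.03 ⇒ lagging (phase φ = 89.8°).

PF = 0.003412 (lagging, φ = 89.8°)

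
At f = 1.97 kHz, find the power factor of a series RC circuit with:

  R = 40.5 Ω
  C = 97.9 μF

Step 1 — Angular frequency: ω = 2π·f = 2π·1970 = 1.238e+04 rad/s.
Step 2 — Component impedances:
  R: Z = R = 40.5 Ω
  C: Z = 1/(jωC) = -j/(ω·C) = 0 - j0.8252 Ω
Step 3 — Series combination: Z_total = R + C = 40.5 - j0.8252 Ω = 40.51∠-1.2° Ω.
Step 4 — Power factor: PF = cos(φ) = Re(Z)/|Z| = 40.5/40.51 = 0.9998.
Step 5 — Type: Im(Z) = -0.8252 ⇒ leading (phase φ = -1.2°).

PF = 0.9998 (leading, φ = -1.2°)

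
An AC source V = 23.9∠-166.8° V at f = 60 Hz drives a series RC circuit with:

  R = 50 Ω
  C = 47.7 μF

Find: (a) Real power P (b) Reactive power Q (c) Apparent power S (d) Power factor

Step 1 — Angular frequency: ω = 2π·f = 2π·60 = 377 rad/s.
Step 2 — Component impedances:
  R: Z = R = 50 Ω
  C: Z = 1/(jωC) = -j/(ω·C) = 0 - j55.61 Ω
Step 3 — Series combination: Z_total = R + C = 50 - j55.61 Ω = 74.78∠-48.0° Ω.
Step 4 — Source phasor: V = 23.9∠-166.8° V = -23.27 - j5.458 V.
Step 5 — Current: I = V / Z = -0.1538 - j0.2802 A = 0.3196∠-118.8° A.
Step 6 — Complex power: S = V·I* = 5.107 - j5.68 VA.
Step 7 — Real power: P = Re(S) = 5.107 W.
Step 8 — Reactive power: Q = Im(S) = -5.68 VAR.
Step 9 — Apparent power: |S| = 7.638 VA.
Step 10 — Power factor: PF = P/|S| = 0.6686 (leading).

(a) P = 5.107 W  (b) Q = -5.68 VAR  (c) S = 7.638 VA  (d) PF = 0.6686 (leading)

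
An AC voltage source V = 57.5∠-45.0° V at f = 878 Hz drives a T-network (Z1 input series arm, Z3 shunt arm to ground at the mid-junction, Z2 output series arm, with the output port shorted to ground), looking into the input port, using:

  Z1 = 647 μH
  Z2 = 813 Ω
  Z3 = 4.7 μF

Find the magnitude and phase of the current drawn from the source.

Step 1 — Angular frequency: ω = 2π·f = 2π·878 = 5517 rad/s.
Step 2 — Component impedances:
  Z1: Z = jωL = j·5517·0.000647 = 0 + j3.569 Ω
  Z2: Z = R = 813 Ω
  Z3: Z = 1/(jωC) = -j/(ω·C) = 0 - j38.57 Ω
Step 3 — With the output port shorted to ground, the output series arm Z2 runs from the junction to ground; the shunt arm Z3 also runs from the junction to ground. They appear in parallel: Z3 || Z2 = 1.826 - j38.48 Ω.
Step 4 — Series with input arm Z1: Z_in = Z1 + (Z3 || Z2) = 1.826 - j34.91 Ω = 34.96∠-87.0° Ω.
Step 5 — Source phasor: V = 57.5∠-45.0° V = 40.66 - j40.66 V.
Step 6 — Ohm's law: I = V / Z_total = (40.66 - j40.66) / (1.826 - j34.91) = 1.222 + j1.101 A.
Step 7 — Convert to polar: |I| = 1.645 A, ∠I = 42.0°.

I = 1.645∠42.0° A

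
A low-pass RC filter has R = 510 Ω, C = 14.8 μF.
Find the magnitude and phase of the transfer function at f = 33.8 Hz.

Step 1 — Angular frequency: ω = 2π·33.8 = 212.4 rad/s.
Step 2 — Transfer function: H(jω) = 1/(1 + jωRC).
Step 3 — Denominator: 1 + jωRC = 1 + j·212.4·510·1.48e-05 = 1 + j1.603.
Step 4 — H = 0.2801 - j0.4491.
Step 5 — Magnitude: |H| = 0.5293 (-5.5 dB); phase: φ = -58.0°.

|H| = 0.5293 (-5.5 dB), φ = -58.0°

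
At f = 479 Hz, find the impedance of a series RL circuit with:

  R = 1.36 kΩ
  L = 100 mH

Step 1 — Angular frequency: ω = 2π·f = 2π·479 = 3010 rad/s.
Step 2 — Component impedances:
  R: Z = R = 1360 Ω
  L: Z = jωL = j·3010·0.1 = 0 + j301 Ω
Step 3 — Series combination: Z_total = R + L = 1360 + j301 Ω = 1393∠12.5° Ω.

Z = 1360 + j301 Ω = 1393∠12.5° Ω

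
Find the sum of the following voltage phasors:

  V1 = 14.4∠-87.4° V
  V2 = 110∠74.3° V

Step 1 — Convert each phasor to rectangular form:
  V1 = 14.4·(cos(-87.4°) + j·sin(-87.4°)) = 0.6532 - j14.39 V
  V2 = 110·(cos(74.3°) + j·sin(74.3°)) = 29.77 + j105.9 V
Step 2 — Sum components: V_total = 30.42 + j91.51 V.
Step 3 — Convert to polar: |V_total| = 96.43 V, ∠V_total = 71.6°.

V_total = 96.43∠71.6° V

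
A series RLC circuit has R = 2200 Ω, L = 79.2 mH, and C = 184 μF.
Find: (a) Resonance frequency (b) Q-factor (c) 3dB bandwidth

Step 1 — Resonance: ω₀ = 1/√(LC) = 1/√(0.0792·0.000184) = 262 rad/s.
Step 2 — f₀ = ω₀/(2π) = 41.69 Hz.
Step 3 — Series Q: Q = ω₀L/R = 262·0.0792/2200 = 0.00943.
Step 4 — Bandwidth: Δω = ω₀/Q = 2.778e+04 rad/s; BW = Δω/(2π) = 4421 Hz.

(a) f₀ = 41.69 Hz  (b) Q = 0.00943  (c) BW = 4421 Hz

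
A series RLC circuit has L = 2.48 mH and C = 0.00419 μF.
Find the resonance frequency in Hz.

Step 1 — Resonance condition Im(Z)=0 gives ω₀ = 1/√(LC).
Step 2 — ω₀ = 1/√(0.00248·4.19e-09) = 3.102e+05 rad/s.
Step 3 — f₀ = ω₀/(2π) = 4.937e+04 Hz.

f₀ = 4.937e+04 Hz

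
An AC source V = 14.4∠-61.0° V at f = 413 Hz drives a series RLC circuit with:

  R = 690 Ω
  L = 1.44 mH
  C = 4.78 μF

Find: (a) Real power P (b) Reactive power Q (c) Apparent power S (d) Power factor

Step 1 — Angular frequency: ω = 2π·f = 2π·413 = 2595 rad/s.
Step 2 — Component impedances:
  R: Z = R = 690 Ω
  L: Z = jωL = j·2595·0.00144 = 0 + j3.737 Ω
  C: Z = 1/(jωC) = -j/(ω·C) = 0 - j80.62 Ω
Step 3 — Series combination: Z_total = R + L + C = 690 - j76.88 Ω = 694.3∠-6.4° Ω.
Step 4 — Source phasor: V = 14.4∠-61.0° V = 6.981 - j12.59 V.
Step 5 — Current: I = V / Z = 0.012 - j0.01692 A = 0.02074∠-54.6° A.
Step 6 — Complex power: S = V·I* = 0.2968 - j0.03307 VA.
Step 7 — Real power: P = Re(S) = 0.2968 W.
Step 8 — Reactive power: Q = Im(S) = -0.03307 VAR.
Step 9 — Apparent power: |S| = 0.2987 VA.
Step 10 — Power factor: PF = P/|S| = 0.9938 (leading).

(a) P = 0.2968 W  (b) Q = -0.03307 VAR  (c) S = 0.2987 VA  (d) PF = 0.9938 (leading)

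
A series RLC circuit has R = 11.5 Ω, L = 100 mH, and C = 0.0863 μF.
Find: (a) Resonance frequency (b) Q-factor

Step 1 — Resonance condition Im(Z)=0 gives ω₀ = 1/√(LC).
Step 2 — ω₀ = 1/√(0.1·8.63e-08) = 1.076e+04 rad/s.
Step 3 — f₀ = ω₀/(2π) = 1713 Hz.
Step 4 — Series Q: Q = ω₀L/R = 1.076e+04·0.1/11.5 = 93.6.

(a) f₀ = 1713 Hz  (b) Q = 93.6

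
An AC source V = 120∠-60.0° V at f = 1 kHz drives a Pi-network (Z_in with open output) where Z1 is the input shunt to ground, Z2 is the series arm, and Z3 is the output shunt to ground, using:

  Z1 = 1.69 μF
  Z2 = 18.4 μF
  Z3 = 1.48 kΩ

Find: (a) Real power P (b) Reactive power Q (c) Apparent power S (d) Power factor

Step 1 — Angular frequency: ω = 2π·f = 2π·1000 = 6283 rad/s.
Step 2 — Component impedances:
  Z1: Z = 1/(jωC) = -j/(ω·C) = 0 - j94.17 Ω
  Z2: Z = 1/(jωC) = -j/(ω·C) = 0 - j8.65 Ω
  Z3: Z = R = 1480 Ω
Step 3 — With open output, the series arm Z2 and the output shunt Z3 appear in series to ground: Z2 + Z3 = 1480 - j8.65 Ω.
Step 4 — Parallel with input shunt Z1: Z_in = Z1 || (Z2 + Z3) = 5.964 - j93.76 Ω = 93.95∠-86.4° Ω.
Step 5 — Source phasor: V = 120∠-60.0° V = 60 - j103.9 V.
Step 6 — Current: I = V / Z = 1.144 + j0.5671 A = 1.277∠26.4° A.
Step 7 — Complex power: S = V·I* = 9.729 - j153 VA.
Step 8 — Real power: P = Re(S) = 9.729 W.
Step 9 — Reactive power: Q = Im(S) = -153 VAR.
Step 10 — Apparent power: |S| = 153.3 VA.
Step 11 — Power factor: PF = P/|S| = 0.06348 (leading).

(a) P = 9.729 W  (b) Q = -153 VAR  (c) S = 153.3 VA  (d) PF = 0.06348 (leading)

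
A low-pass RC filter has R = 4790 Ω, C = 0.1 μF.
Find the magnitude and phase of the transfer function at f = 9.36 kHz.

Step 1 — Angular frequency: ω = 2π·9360 = 5.881e+04 rad/s.
Step 2 — Transfer function: H(jω) = 1/(1 + jωRC).
Step 3 — Denominator: 1 + jωRC = 1 + j·5.881e+04·4790·1e-07 = 1 + j28.17.
Step 4 — H = 0.001259 - j0.03545.
Step 5 — Magnitude: |H| = 0.03548 (-29.0 dB); phase: φ = -88.0°.

|H| = 0.03548 (-29.0 dB), φ = -88.0°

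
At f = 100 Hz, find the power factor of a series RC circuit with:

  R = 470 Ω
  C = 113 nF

Step 1 — Angular frequency: ω = 2π·f = 2π·100 = 628.3 rad/s.
Step 2 — Component impedances:
  R: Z = R = 470 Ω
  C: Z = 1/(jωC) = -j/(ω·C) = 0 - j1.408e+04 Ω
Step 3 — Series combination: Z_total = R + C = 470 - j1.408e+04 Ω = 1.409e+04∠-88.1° Ω.
Step 4 — Power factor: PF = cos(φ) = Re(Z)/|Z| = 470/14092 = 0.03335.
Step 5 — Type: Im(Z) = -1.408e+04 ⇒ leading (phase φ = -88.1°).

PF = 0.03335 (leading, φ = -88.1°)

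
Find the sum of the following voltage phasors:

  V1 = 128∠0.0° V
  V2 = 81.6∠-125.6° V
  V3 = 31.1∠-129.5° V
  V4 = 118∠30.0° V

Step 1 — Convert each phasor to rectangular form:
  V1 = 128·(cos(0.0°) + j·sin(0.0°)) = 128 V
  V2 = 81.6·(cos(-125.6°) + j·sin(-125.6°)) = -47.5 - j66.35 V
  V3 = 31.1·(cos(-129.5°) + j·sin(-129.5°)) = -19.78 - j24 V
  V4 = 118·(cos(30.0°) + j·sin(30.0°)) = 102.2 + j59 V
Step 2 — Sum components: V_total = 162.9 - j31.35 V.
Step 3 — Convert to polar: |V_total| = 165.9 V, ∠V_total = -10.9°.

V_total = 165.9∠-10.9° V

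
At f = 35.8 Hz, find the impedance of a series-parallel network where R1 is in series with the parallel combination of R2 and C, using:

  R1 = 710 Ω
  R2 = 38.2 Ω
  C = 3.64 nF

Step 1 — Angular frequency: ω = 2π·f = 2π·35.8 = 224.9 rad/s.
Step 2 — Component impedances:
  R1: Z = R = 710 Ω
  R2: Z = R = 38.2 Ω
  C: Z = 1/(jωC) = -j/(ω·C) = 0 - j1.221e+06 Ω
Step 3 — Parallel branch: R2 || C = 1/(1/R2 + 1/C) = 38.2 - j0.001195 Ω.
Step 4 — Series with R1: Z_total = R1 + (R2 || C) = 748.2 - j0.001195 Ω = 748.2∠-0.0° Ω.

Z = 748.2 - j0.001195 Ω = 748.2∠-0.0° Ω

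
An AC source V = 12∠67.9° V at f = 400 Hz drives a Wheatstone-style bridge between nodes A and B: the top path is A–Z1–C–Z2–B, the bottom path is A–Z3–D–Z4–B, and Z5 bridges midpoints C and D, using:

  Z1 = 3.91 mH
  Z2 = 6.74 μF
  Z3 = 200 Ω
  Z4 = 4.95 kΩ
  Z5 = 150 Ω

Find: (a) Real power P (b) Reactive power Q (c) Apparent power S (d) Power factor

Step 1 — Angular frequency: ω = 2π·f = 2π·400 = 2513 rad/s.
Step 2 — Component impedances:
  Z1: Z = jωL = j·2513·0.00391 = 0 + j9.827 Ω
  Z2: Z = 1/(jωC) = -j/(ω·C) = 0 - j59.03 Ω
  Z3: Z = R = 200 Ω
  Z4: Z = R = 4950 Ω
  Z5: Z = R = 150 Ω
Step 3 — Bridge requires nodal analysis (the Z5 bridge couples midpoints C and D, so the two paths cannot be reduced to a simple series/parallel combination). Setting node B to ground and injecting 1 A at node A, the 3-node admittance system at A, C, D solves to V_A = Z_AB = 0.8725 - j49.21 Ω = 49.21∠-89.0° Ω.
Step 4 — Source phasor: V = 12∠67.9° V = 4.515 + j11.12 V.
Step 5 — Current: I = V / Z = -0.2243 + j0.09573 A = 0.2438∠156.9° A.
Step 6 — Complex power: S = V·I* = 0.05188 - j2.926 VA.
Step 7 — Real power: P = Re(S) = 0.05188 W.
Step 8 — Reactive power: Q = Im(S) = -2.926 VAR.
Step 9 — Apparent power: |S| = 2.926 VA.
Step 10 — Power factor: PF = P/|S| = 0.01773 (leading).

(a) P = 0.05188 W  (b) Q = -2.926 VAR  (c) S = 2.926 VA  (d) PF = 0.01773 (leading)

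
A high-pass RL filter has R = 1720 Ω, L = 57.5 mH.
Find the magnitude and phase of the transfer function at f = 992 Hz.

Step 1 — Angular frequency: ω = 2π·992 = 6233 rad/s.
Step 2 — Transfer function: H(jω) = jωL/(R + jωL).
Step 3 — Numerator jωL = j·358.4; denominator R + jωL = 1720 + j358.4.
Step 4 — H = 0.04161 + j0.1997.
Step 5 — Magnitude: |H| = 0.204 (-13.8 dB); phase: φ = 78.2°.

|H| = 0.204 (-13.8 dB), φ = 78.2°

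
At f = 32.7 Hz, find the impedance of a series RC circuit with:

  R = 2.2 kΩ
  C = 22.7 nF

Step 1 — Angular frequency: ω = 2π·f = 2π·32.7 = 205.5 rad/s.
Step 2 — Component impedances:
  R: Z = R = 2200 Ω
  C: Z = 1/(jωC) = -j/(ω·C) = 0 - j2.144e+05 Ω
Step 3 — Series combination: Z_total = R + C = 2200 - j2.144e+05 Ω = 2.144e+05∠-89.4° Ω.

Z = 2200 - j2.144e+05 Ω = 2.144e+05∠-89.4° Ω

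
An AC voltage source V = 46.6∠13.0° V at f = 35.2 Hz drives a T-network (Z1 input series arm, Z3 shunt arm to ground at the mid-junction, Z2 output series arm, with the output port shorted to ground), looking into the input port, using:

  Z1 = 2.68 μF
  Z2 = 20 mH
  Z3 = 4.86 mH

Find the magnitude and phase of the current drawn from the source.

Step 1 — Angular frequency: ω = 2π·f = 2π·35.2 = 221.2 rad/s.
Step 2 — Component impedances:
  Z1: Z = 1/(jωC) = -j/(ω·C) = 0 - j1687 Ω
  Z2: Z = jωL = j·221.2·0.02 = 0 + j4.423 Ω
  Z3: Z = jωL = j·221.2·0.00486 = 0 + j1.075 Ω
Step 3 — With the output port shorted to ground, the output series arm Z2 runs from the junction to ground; the shunt arm Z3 also runs from the junction to ground. They appear in parallel: Z3 || Z2 = 0 + j0.8647 Ω.
Step 4 — Series with input arm Z1: Z_in = Z1 + (Z3 || Z2) = 0 - j1686 Ω = 1686∠-90.0° Ω.
Step 5 — Source phasor: V = 46.6∠13.0° V = 45.41 + j10.48 V.
Step 6 — Ohm's law: I = V / Z_total = (45.41 + j10.48) / (0 - j1686) = -0.006217 + j0.02693 A.
Step 7 — Convert to polar: |I| = 0.02764 A, ∠I = 103.0°.

I = 0.02764∠103.0° A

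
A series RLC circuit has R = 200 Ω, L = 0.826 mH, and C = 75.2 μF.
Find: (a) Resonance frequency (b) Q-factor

Step 1 — Resonance condition Im(Z)=0 gives ω₀ = 1/√(LC).
Step 2 — ω₀ = 1/√(0.000826·7.52e-05) = 4012 rad/s.
Step 3 — f₀ = ω₀/(2π) = 638.6 Hz.
Step 4 — Series Q: Q = ω₀L/R = 4012·0.000826/200 = 0.01657.

(a) f₀ = 638.6 Hz  (b) Q = 0.01657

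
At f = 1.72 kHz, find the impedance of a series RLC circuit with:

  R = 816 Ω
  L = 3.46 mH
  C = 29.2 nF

Step 1 — Angular frequency: ω = 2π·f = 2π·1720 = 1.081e+04 rad/s.
Step 2 — Component impedances:
  R: Z = R = 816 Ω
  L: Z = jωL = j·1.081e+04·0.00346 = 0 + j37.39 Ω
  C: Z = 1/(jωC) = -j/(ω·C) = 0 - j3169 Ω
Step 3 — Series combination: Z_total = R + L + C = 816 - j3132 Ω = 3236∠-75.4° Ω.

Z = 816 - j3132 Ω = 3236∠-75.4° Ω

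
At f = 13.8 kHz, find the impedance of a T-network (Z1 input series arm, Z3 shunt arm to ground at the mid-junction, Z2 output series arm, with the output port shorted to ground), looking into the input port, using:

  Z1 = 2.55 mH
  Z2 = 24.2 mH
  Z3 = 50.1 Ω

Step 1 — Angular frequency: ω = 2π·f = 2π·1.38e+04 = 8.671e+04 rad/s.
Step 2 — Component impedances:
  Z1: Z = jωL = j·8.671e+04·0.00255 = 0 + j221.1 Ω
  Z2: Z = jωL = j·8.671e+04·0.0242 = 0 + j2098 Ω
  Z3: Z = R = 50.1 Ω
Step 3 — With the output port shorted to ground, the output series arm Z2 runs from the junction to ground; the shunt arm Z3 also runs from the junction to ground. They appear in parallel: Z3 || Z2 = 50.07 + j1.196 Ω.
Step 4 — Series with input arm Z1: Z_in = Z1 + (Z3 || Z2) = 50.07 + j222.3 Ω = 227.9∠77.3° Ω.

Z = 50.07 + j222.3 Ω = 227.9∠77.3° Ω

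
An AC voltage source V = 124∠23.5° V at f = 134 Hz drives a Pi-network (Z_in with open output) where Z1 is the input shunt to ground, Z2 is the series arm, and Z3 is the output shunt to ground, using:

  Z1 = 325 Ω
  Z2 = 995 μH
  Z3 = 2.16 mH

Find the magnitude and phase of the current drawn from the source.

Step 1 — Angular frequency: ω = 2π·f = 2π·134 = 841.9 rad/s.
Step 2 — Component impedances:
  Z1: Z = R = 325 Ω
  Z2: Z = jωL = j·841.9·0.000995 = 0 + j0.8377 Ω
  Z3: Z = jωL = j·841.9·0.00216 = 0 + j1.819 Ω
Step 3 — With open output, the series arm Z2 and the output shunt Z3 appear in series to ground: Z2 + Z3 = 0 + j2.656 Ω.
Step 4 — Parallel with input shunt Z1: Z_in = Z1 || (Z2 + Z3) = 0.02171 + j2.656 Ω = 2.656∠89.5° Ω.
Step 5 — Source phasor: V = 124∠23.5° V = 113.7 + j49.44 V.
Step 6 — Ohm's law: I = V / Z_total = (113.7 + j49.44) / (0.02171 + j2.656) = 18.96 - j42.66 A.
Step 7 — Convert to polar: |I| = 46.68 A, ∠I = -66.0°.

I = 46.68∠-66.0° A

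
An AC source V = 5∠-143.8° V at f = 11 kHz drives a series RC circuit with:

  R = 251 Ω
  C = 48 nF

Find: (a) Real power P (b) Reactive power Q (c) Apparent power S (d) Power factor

Step 1 — Angular frequency: ω = 2π·f = 2π·1.1e+04 = 6.912e+04 rad/s.
Step 2 — Component impedances:
  R: Z = R = 251 Ω
  C: Z = 1/(jωC) = -j/(ω·C) = 0 - j301.4 Ω
Step 3 — Series combination: Z_total = R + C = 251 - j301.4 Ω = 392.3∠-50.2° Ω.
Step 4 — Source phasor: V = 5∠-143.8° V = -4.035 - j2.953 V.
Step 5 — Current: I = V / Z = -0.0007969 - j0.01272 A = 0.01275∠-93.6° A.
Step 6 — Complex power: S = V·I* = 0.04078 - j0.04898 VA.
Step 7 — Real power: P = Re(S) = 0.04078 W.
Step 8 — Reactive power: Q = Im(S) = -0.04898 VAR.
Step 9 — Apparent power: |S| = 0.06373 VA.
Step 10 — Power factor: PF = P/|S| = 0.6399 (leading).

(a) P = 0.04078 W  (b) Q = -0.04898 VAR  (c) S = 0.06373 VA  (d) PF = 0.6399 (leading)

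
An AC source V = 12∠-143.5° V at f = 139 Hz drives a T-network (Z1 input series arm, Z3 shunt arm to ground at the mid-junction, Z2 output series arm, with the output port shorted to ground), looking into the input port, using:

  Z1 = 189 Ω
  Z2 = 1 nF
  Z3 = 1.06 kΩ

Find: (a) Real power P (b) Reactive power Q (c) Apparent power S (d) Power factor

Step 1 — Angular frequency: ω = 2π·f = 2π·139 = 873.4 rad/s.
Step 2 — Component impedances:
  Z1: Z = R = 189 Ω
  Z2: Z = 1/(jωC) = -j/(ω·C) = 0 - j1.145e+06 Ω
  Z3: Z = R = 1060 Ω
Step 3 — With the output port shorted to ground, the output series arm Z2 runs from the junction to ground; the shunt arm Z3 also runs from the junction to ground. They appear in parallel: Z3 || Z2 = 1060 - j0.9813 Ω.
Step 4 — Series with input arm Z1: Z_in = Z1 + (Z3 || Z2) = 1249 - j0.9813 Ω = 1249∠-0.0° Ω.
Step 5 — Source phasor: V = 12∠-143.5° V = -9.646 - j7.138 V.
Step 6 — Current: I = V / Z = -0.007719 - j0.005721 A = 0.009608∠-143.5° A.
Step 7 — Complex power: S = V·I* = 0.1153 - j9.058e-05 VA.
Step 8 — Real power: P = Re(S) = 0.1153 W.
Step 9 — Reactive power: Q = Im(S) = -9.058e-05 VAR.
Step 10 — Apparent power: |S| = 0.1153 VA.
Step 11 — Power factor: PF = P/|S| = 1 (leading).

(a) P = 0.1153 W  (b) Q = -9.058e-05 VAR  (c) S = 0.1153 VA  (d) PF = 1 (leading)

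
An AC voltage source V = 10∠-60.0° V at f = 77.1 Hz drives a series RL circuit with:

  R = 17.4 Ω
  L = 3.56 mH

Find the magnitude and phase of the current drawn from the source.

Step 1 — Angular frequency: ω = 2π·f = 2π·77.1 = 484.4 rad/s.
Step 2 — Component impedances:
  R: Z = R = 17.4 Ω
  L: Z = jωL = j·484.4·0.00356 = 0 + j1.725 Ω
Step 3 — Series combination: Z_total = R + L = 17.4 + j1.725 Ω = 17.49∠5.7° Ω.
Step 4 — Source phasor: V = 10∠-60.0° V = 5 - j8.66 V.
Step 5 — Ohm's law: I = V / Z_total = (5 - j8.66) / (17.4 + j1.725) = 0.2357 - j0.5211 A.
Step 6 — Convert to polar: |I| = 0.5719 A, ∠I = -65.7°.

I = 0.5719∠-65.7° A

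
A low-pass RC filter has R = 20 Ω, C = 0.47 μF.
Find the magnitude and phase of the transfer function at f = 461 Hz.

Step 1 — Angular frequency: ω = 2π·461 = 2897 rad/s.
Step 2 — Transfer function: H(jω) = 1/(1 + jωRC).
Step 3 — Denominator: 1 + jωRC = 1 + j·2897·20·4.7e-07 = 1 + j0.02723.
Step 4 — H = 0.9993 - j0.02721.
Step 5 — Magnitude: |H| = 0.9996 (-0.0 dB); phase: φ = -1.6°.

|H| = 0.9996 (-0.0 dB), φ = -1.6°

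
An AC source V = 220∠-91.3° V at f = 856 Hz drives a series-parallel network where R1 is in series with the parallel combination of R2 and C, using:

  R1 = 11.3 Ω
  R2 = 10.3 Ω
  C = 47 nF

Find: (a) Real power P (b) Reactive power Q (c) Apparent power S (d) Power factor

Step 1 — Angular frequency: ω = 2π·f = 2π·856 = 5378 rad/s.
Step 2 — Component impedances:
  R1: Z = R = 11.3 Ω
  R2: Z = R = 10.3 Ω
  C: Z = 1/(jωC) = -j/(ω·C) = 0 - j3956 Ω
Step 3 — Parallel branch: R2 || C = 1/(1/R2 + 1/C) = 10.3 - j0.02682 Ω.
Step 4 — Series with R1: Z_total = R1 + (R2 || C) = 21.6 - j0.02682 Ω = 21.6∠-0.1° Ω.
Step 5 — Source phasor: V = 220∠-91.3° V = -4.991 - j219.9 V.
Step 6 — Current: I = V / Z = -0.2184 - j10.18 A = 10.19∠-91.2° A.
Step 7 — Complex power: S = V·I* = 2241 - j2.782 VA.
Step 8 — Real power: P = Re(S) = 2241 W.
Step 9 — Reactive power: Q = Im(S) = -2.782 VAR.
Step 10 — Apparent power: |S| = 2241 VA.
Step 11 — Power factor: PF = P/|S| = 1 (leading).

(a) P = 2241 W  (b) Q = -2.782 VAR  (c) S = 2241 VA  (d) PF = 1 (leading)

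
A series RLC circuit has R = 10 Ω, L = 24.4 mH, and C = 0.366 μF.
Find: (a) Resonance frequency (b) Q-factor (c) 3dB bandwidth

Step 1 — Resonance: ω₀ = 1/√(LC) = 1/√(0.0244·3.66e-07) = 1.058e+04 rad/s.
Step 2 — f₀ = ω₀/(2π) = 1684 Hz.
Step 3 — Series Q: Q = ω₀L/R = 1.058e+04·0.0244/10 = 25.82.
Step 4 — Bandwidth: Δω = ω₀/Q = 409.8 rad/s; BW = Δω/(2π) = 65.23 Hz.

(a) f₀ = 1684 Hz  (b) Q = 25.82  (c) BW = 65.23 Hz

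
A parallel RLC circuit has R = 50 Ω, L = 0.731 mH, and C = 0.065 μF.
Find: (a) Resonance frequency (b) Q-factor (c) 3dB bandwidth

Step 1 — Resonance: ω₀ = 1/√(LC) = 1/√(0.000731·6.5e-08) = 1.451e+05 rad/s.
Step 2 — f₀ = ω₀/(2π) = 2.309e+04 Hz.
Step 3 — Parallel Q: Q = R/(ω₀L) = 50/(1.451e+05·0.000731) = 0.4715.
Step 4 — Bandwidth: Δω = ω₀/Q = 3.077e+05 rad/s; BW = Δω/(2π) = 4.897e+04 Hz.

(a) f₀ = 2.309e+04 Hz  (b) Q = 0.4715  (c) BW = 4.897e+04 Hz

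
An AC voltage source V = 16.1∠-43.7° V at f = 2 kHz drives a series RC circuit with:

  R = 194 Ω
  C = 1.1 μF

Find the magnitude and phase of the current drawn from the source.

Step 1 — Angular frequency: ω = 2π·f = 2π·2000 = 1.257e+04 rad/s.
Step 2 — Component impedances:
  R: Z = R = 194 Ω
  C: Z = 1/(jωC) = -j/(ω·C) = 0 - j72.34 Ω
Step 3 — Series combination: Z_total = R + C = 194 - j72.34 Ω = 207∠-20.5° Ω.
Step 4 — Source phasor: V = 16.1∠-43.7° V = 11.64 - j11.12 V.
Step 5 — Ohm's law: I = V / Z_total = (11.64 - j11.12) / (194 - j72.34) = 0.07144 - j0.03069 A.
Step 6 — Convert to polar: |I| = 0.07776 A, ∠I = -23.2°.

I = 0.07776∠-23.2° A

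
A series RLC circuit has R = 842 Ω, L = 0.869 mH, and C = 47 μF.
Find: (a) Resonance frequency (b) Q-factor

Step 1 — Resonance condition Im(Z)=0 gives ω₀ = 1/√(LC).
Step 2 — ω₀ = 1/√(0.000869·4.7e-05) = 4948 rad/s.
Step 3 — f₀ = ω₀/(2π) = 787.5 Hz.
Step 4 — Series Q: Q = ω₀L/R = 4948·0.000869/842 = 0.005107.

(a) f₀ = 787.5 Hz  (b) Q = 0.005107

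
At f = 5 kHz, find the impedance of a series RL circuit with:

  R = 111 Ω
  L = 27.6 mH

Step 1 — Angular frequency: ω = 2π·f = 2π·5000 = 3.142e+04 rad/s.
Step 2 — Component impedances:
  R: Z = R = 111 Ω
  L: Z = jωL = j·3.142e+04·0.0276 = 0 + j867.1 Ω
Step 3 — Series combination: Z_total = R + L = 111 + j867.1 Ω = 874.2∠82.7° Ω.

Z = 111 + j867.1 Ω = 874.2∠82.7° Ω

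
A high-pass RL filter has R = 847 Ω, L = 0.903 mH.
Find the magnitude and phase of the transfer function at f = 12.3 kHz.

Step 1 — Angular frequency: ω = 2π·1.23e+04 = 7.728e+04 rad/s.
Step 2 — Transfer function: H(jω) = jωL/(R + jωL).
Step 3 — Numerator jωL = j·69.79; denominator R + jωL = 847 + j69.79.
Step 4 — H = 0.006743 + j0.08184.
Step 5 — Magnitude: |H| = 0.08211 (-21.7 dB); phase: φ = 85.3°.

|H| = 0.08211 (-21.7 dB), φ = 85.3°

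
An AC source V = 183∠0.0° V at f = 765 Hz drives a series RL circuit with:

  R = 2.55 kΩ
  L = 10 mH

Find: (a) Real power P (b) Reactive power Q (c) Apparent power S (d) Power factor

Step 1 — Angular frequency: ω = 2π·f = 2π·765 = 4807 rad/s.
Step 2 — Component impedances:
  R: Z = R = 2550 Ω
  L: Z = jωL = j·4807·0.01 = 0 + j48.07 Ω
Step 3 — Series combination: Z_total = R + L = 2550 + j48.07 Ω = 2550∠1.1° Ω.
Step 4 — Source phasor: V = 183∠0.0° V = 183 V.
Step 5 — Current: I = V / Z = 0.07174 - j0.001352 A = 0.07175∠-1.1° A.
Step 6 — Complex power: S = V·I* = 13.13 + j0.2475 VA.
Step 7 — Real power: P = Re(S) = 13.13 W.
Step 8 — Reactive power: Q = Im(S) = 0.2475 VAR.
Step 9 — Apparent power: |S| = 13.13 VA.
Step 10 — Power factor: PF = P/|S| = 0.9998 (lagging).

(a) P = 13.13 W  (b) Q = 0.2475 VAR  (c) S = 13.13 VA  (d) PF = 0.9998 (lagging)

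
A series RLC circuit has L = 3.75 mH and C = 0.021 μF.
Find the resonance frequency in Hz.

Step 1 — Resonance condition Im(Z)=0 gives ω₀ = 1/√(LC).
Step 2 — ω₀ = 1/√(0.00375·2.1e-08) = 1.127e+05 rad/s.
Step 3 — f₀ = ω₀/(2π) = 1.793e+04 Hz.

f₀ = 1.793e+04 Hz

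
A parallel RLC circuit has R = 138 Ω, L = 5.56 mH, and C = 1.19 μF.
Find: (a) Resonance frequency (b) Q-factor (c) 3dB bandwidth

Step 1 — Resonance: ω₀ = 1/√(LC) = 1/√(0.00556·1.19e-06) = 1.229e+04 rad/s.
Step 2 — f₀ = ω₀/(2π) = 1957 Hz.
Step 3 — Parallel Q: Q = R/(ω₀L) = 138/(1.229e+04·0.00556) = 2.019.
Step 4 — Bandwidth: Δω = ω₀/Q = 6089 rad/s; BW = Δω/(2π) = 969.2 Hz.

(a) f₀ = 1957 Hz  (b) Q = 2.019  (c) BW = 969.2 Hz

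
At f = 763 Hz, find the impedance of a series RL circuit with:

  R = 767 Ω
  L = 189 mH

Step 1 — Angular frequency: ω = 2π·f = 2π·763 = 4794 rad/s.
Step 2 — Component impedances:
  R: Z = R = 767 Ω
  L: Z = jωL = j·4794·0.189 = 0 + j906.1 Ω
Step 3 — Series combination: Z_total = R + L = 767 + j906.1 Ω = 1187∠49.8° Ω.

Z = 767 + j906.1 Ω = 1187∠49.8° Ω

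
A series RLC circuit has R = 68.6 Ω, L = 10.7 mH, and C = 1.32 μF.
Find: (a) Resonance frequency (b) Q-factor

Step 1 — Resonance condition Im(Z)=0 gives ω₀ = 1/√(LC).
Step 2 — ω₀ = 1/√(0.0107·1.32e-06) = 8414 rad/s.
Step 3 — f₀ = ω₀/(2π) = 1339 Hz.
Step 4 — Series Q: Q = ω₀L/R = 8414·0.0107/68.6 = 1.312.

(a) f₀ = 1339 Hz  (b) Q = 1.312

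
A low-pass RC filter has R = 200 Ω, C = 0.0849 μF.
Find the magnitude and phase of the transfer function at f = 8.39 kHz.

Step 1 — Angular frequency: ω = 2π·8390 = 5.272e+04 rad/s.
Step 2 — Transfer function: H(jω) = 1/(1 + jωRC).
Step 3 — Denominator: 1 + jωRC = 1 + j·5.272e+04·200·8.49e-08 = 1 + j0.8951.
Step 4 — H = 0.5552 - j0.4969.
Step 5 — Magnitude: |H| = 0.7451 (-2.6 dB); phase: φ = -41.8°.

|H| = 0.7451 (-2.6 dB), φ = -41.8°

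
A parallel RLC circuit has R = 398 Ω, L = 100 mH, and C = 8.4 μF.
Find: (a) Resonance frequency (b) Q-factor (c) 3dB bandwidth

Step 1 — Resonance: ω₀ = 1/√(LC) = 1/√(0.1·8.4e-06) = 1091 rad/s.
Step 2 — f₀ = ω₀/(2π) = 173.7 Hz.
Step 3 — Parallel Q: Q = R/(ω₀L) = 398/(1091·0.1) = 3.648.
Step 4 — Bandwidth: Δω = ω₀/Q = 299.1 rad/s; BW = Δω/(2π) = 47.61 Hz.

(a) f₀ = 173.7 Hz  (b) Q = 3.648  (c) BW = 47.61 Hz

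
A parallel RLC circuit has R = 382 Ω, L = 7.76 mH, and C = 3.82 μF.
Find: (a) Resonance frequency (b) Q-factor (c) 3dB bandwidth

Step 1 — Resonance: ω₀ = 1/√(LC) = 1/√(0.00776·3.82e-06) = 5808 rad/s.
Step 2 — f₀ = ω₀/(2π) = 924.4 Hz.
Step 3 — Parallel Q: Q = R/(ω₀L) = 382/(5808·0.00776) = 8.475.
Step 4 — Bandwidth: Δω = ω₀/Q = 685.3 rad/s; BW = Δω/(2π) = 109.1 Hz.

(a) f₀ = 924.4 Hz  (b) Q = 8.475  (c) BW = 109.1 Hz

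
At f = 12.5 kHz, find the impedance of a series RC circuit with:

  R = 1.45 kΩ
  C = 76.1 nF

Step 1 — Angular frequency: ω = 2π·f = 2π·1.25e+04 = 7.854e+04 rad/s.
Step 2 — Component impedances:
  R: Z = R = 1450 Ω
  C: Z = 1/(jωC) = -j/(ω·C) = 0 - j167.3 Ω
Step 3 — Series combination: Z_total = R + C = 1450 - j167.3 Ω = 1460∠-6.6° Ω.

Z = 1450 - j167.3 Ω = 1460∠-6.6° Ω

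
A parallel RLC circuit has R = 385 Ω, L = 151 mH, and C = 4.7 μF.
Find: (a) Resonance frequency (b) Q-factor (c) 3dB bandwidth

Step 1 — Resonance: ω₀ = 1/√(LC) = 1/√(0.151·4.7e-06) = 1187 rad/s.
Step 2 — f₀ = ω₀/(2π) = 188.9 Hz.
Step 3 — Parallel Q: Q = R/(ω₀L) = 385/(1187·0.151) = 2.148.
Step 4 — Bandwidth: Δω = ω₀/Q = 552.6 rad/s; BW = Δω/(2π) = 87.96 Hz.

(a) f₀ = 188.9 Hz  (b) Q = 2.148  (c) BW = 87.96 Hz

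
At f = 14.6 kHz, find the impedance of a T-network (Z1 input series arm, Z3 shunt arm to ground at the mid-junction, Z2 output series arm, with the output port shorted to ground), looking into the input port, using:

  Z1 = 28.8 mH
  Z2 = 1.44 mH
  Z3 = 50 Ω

Step 1 — Angular frequency: ω = 2π·f = 2π·1.46e+04 = 9.173e+04 rad/s.
Step 2 — Component impedances:
  Z1: Z = jωL = j·9.173e+04·0.0288 = 0 + j2642 Ω
  Z2: Z = jωL = j·9.173e+04·0.00144 = 0 + j132.1 Ω
  Z3: Z = R = 50 Ω
Step 3 — With the output port shorted to ground, the output series arm Z2 runs from the junction to ground; the shunt arm Z3 also runs from the junction to ground. They appear in parallel: Z3 || Z2 = 43.73 + j16.55 Ω.
Step 4 — Series with input arm Z1: Z_in = Z1 + (Z3 || Z2) = 43.73 + j2659 Ω = 2659∠89.1° Ω.

Z = 43.73 + j2659 Ω = 2659∠89.1° Ω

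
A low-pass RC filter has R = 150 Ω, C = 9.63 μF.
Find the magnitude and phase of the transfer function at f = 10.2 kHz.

Step 1 — Angular frequency: ω = 2π·1.02e+04 = 6.409e+04 rad/s.
Step 2 — Transfer function: H(jω) = 1/(1 + jωRC).
Step 3 — Denominator: 1 + jωRC = 1 + j·6.409e+04·150·9.63e-06 = 1 + j92.58.
Step 4 — H = 0.0001167 - j0.0108.
Step 5 — Magnitude: |H| = 0.0108 (-39.3 dB); phase: φ = -89.4°.

|H| = 0.0108 (-39.3 dB), φ = -89.4°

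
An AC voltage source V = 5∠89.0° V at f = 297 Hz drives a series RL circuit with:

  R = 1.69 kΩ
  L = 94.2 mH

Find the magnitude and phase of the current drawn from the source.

Step 1 — Angular frequency: ω = 2π·f = 2π·297 = 1866 rad/s.
Step 2 — Component impedances:
  R: Z = R = 1690 Ω
  L: Z = jωL = j·1866·0.0942 = 0 + j175.8 Ω
Step 3 — Series combination: Z_total = R + L = 1690 + j175.8 Ω = 1699∠5.9° Ω.
Step 4 — Source phasor: V = 5∠89.0° V = 0.08726 + j4.999 V.
Step 5 — Ohm's law: I = V / Z_total = (0.08726 + j4.999) / (1690 + j175.8) = 0.0003555 + j0.002921 A.
Step 6 — Convert to polar: |I| = 0.002943 A, ∠I = 83.1°.

I = 0.002943∠83.1° A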